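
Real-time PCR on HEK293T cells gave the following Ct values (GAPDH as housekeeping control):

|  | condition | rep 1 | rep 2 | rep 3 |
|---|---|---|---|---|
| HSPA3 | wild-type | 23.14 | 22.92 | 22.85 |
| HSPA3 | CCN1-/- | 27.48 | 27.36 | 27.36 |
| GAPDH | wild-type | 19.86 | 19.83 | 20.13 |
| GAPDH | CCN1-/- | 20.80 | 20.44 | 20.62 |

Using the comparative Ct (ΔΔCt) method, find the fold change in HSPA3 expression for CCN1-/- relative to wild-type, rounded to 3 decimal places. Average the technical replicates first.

0.074

Mean Ct: HSPA3 wild-type 22.970; HSPA3 CCN1-/- 27.400; GAPDH wild-type 19.940; GAPDH CCN1-/- 20.620
ΔCt(wild-type) = 22.970 − 19.940 = 3.030
ΔCt(CCN1-/-) = 27.400 − 20.620 = 6.780
ΔΔCt = 6.780 − 3.030 = 3.750
Fold change = 2^(−3.750) = 0.0743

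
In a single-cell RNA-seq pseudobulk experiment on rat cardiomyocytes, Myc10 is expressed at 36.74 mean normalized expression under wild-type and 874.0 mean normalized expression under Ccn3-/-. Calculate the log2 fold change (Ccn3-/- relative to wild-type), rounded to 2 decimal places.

Fold change = 874.0 / 36.74 = 23.7888
log2(23.7888) = 4.572

4.57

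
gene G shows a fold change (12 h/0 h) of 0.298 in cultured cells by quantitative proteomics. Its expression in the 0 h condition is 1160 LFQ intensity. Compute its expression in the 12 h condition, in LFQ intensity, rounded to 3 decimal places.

12 h expression = 1160 × 0.298 = 345.680

345.680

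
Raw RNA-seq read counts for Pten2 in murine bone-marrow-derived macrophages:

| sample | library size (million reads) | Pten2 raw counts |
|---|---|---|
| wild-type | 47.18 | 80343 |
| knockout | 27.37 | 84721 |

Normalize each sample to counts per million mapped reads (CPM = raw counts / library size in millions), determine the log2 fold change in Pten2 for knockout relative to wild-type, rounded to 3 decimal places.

0.862

CPM(wild-type) = 80343 / 47.18 = 1702.9038
CPM(knockout) = 84721 / 27.37 = 3095.3964
Fold change = 3095.3964 / 1702.9038 = 1.81772
log2(1.81772) = 0.8621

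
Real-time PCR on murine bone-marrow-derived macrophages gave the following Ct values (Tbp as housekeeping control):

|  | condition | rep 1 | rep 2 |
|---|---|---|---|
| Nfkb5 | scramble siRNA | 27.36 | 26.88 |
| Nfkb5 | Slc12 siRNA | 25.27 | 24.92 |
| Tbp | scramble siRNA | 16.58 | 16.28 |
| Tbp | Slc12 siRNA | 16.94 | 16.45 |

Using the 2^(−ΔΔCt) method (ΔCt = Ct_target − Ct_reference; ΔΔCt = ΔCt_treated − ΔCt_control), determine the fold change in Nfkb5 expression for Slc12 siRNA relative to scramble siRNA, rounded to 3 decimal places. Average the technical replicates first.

Mean Ct: Nfkb5 scramble siRNA 27.120; Nfkb5 Slc12 siRNA 25.095; Tbp scramble siRNA 16.430; Tbp Slc12 siRNA 16.695
ΔCt(scramble siRNA) = 27.120 − 16.430 = 10.690
ΔCt(Slc12 siRNA) = 25.095 − 16.695 = 8.400
ΔΔCt = 8.400 − 10.690 = -2.290
Fold change = 2^(−(-2.290)) = 2^2.290 = 4.8906

4.891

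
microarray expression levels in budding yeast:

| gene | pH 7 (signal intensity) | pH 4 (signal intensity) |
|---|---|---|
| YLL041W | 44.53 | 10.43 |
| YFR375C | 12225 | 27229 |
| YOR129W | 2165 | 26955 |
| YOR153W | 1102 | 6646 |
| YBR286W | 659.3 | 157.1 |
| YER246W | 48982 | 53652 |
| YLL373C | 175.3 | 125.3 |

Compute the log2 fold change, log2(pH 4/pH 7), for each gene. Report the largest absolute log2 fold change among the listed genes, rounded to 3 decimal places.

3.638

log2(10.43/44.53) = -2.094  (YLL041W)
log2(27229/12225) = 1.155  (YFR375C)
log2(26955/2165) = 3.638  (YOR129W)
log2(6646/1102) = 2.592  (YOR153W)
log2(157.1/659.3) = -2.069  (YBR286W)
log2(53652/48982) = 0.131  (YER246W)
log2(125.3/175.3) = -0.484  (YLL373C)
The largest magnitude belongs to YOR129W.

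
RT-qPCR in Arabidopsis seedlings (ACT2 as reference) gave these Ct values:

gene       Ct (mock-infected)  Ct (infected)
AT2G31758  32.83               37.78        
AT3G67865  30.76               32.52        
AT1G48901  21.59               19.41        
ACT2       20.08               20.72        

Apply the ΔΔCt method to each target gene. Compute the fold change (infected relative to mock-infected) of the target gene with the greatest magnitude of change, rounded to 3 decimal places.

0.050

AT2G31758: ΔΔCt = (37.78−20.72) − (32.83−20.08) = 17.06 − 12.75 = 4.31; fold change = 2^-4.31 = 0.050
AT3G67865: ΔΔCt = (32.52−20.72) − (30.76−20.08) = 11.80 − 10.68 = 1.12; fold change = 2^-1.12 = 0.460
AT1G48901: ΔΔCt = (19.41−20.72) − (21.59−20.08) = -1.31 − 1.51 = -2.82; fold change = 2^2.82 = 7.062
AT2G31758 has the largest |ΔΔCt| = 4.31.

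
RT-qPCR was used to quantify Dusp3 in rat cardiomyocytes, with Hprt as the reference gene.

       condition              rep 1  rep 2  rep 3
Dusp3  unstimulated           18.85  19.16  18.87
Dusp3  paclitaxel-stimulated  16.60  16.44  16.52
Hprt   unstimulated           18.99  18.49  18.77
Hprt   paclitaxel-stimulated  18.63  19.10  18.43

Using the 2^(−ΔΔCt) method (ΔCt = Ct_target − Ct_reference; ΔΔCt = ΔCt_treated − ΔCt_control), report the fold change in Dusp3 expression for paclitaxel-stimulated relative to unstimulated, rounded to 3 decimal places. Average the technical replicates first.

5.315

Mean Ct: Dusp3 unstimulated 18.960; Dusp3 paclitaxel-stimulated 16.520; Hprt unstimulated 18.750; Hprt paclitaxel-stimulated 18.720
ΔCt(unstimulated) = 18.960 − 18.750 = 0.210
ΔCt(paclitaxel-stimulated) = 16.520 − 18.720 = -2.200
ΔΔCt = -2.200 − 0.210 = -2.410
Fold change = 2^(−(-2.410)) = 2^2.410 = 5.3147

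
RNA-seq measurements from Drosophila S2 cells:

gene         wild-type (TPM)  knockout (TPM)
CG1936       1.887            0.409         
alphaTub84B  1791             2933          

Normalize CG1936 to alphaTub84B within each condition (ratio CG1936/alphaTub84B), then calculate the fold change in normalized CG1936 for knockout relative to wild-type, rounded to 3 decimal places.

CG1936/alphaTub84B (wild-type) = 1.887 / 1791 = 0.0010536
CG1936/alphaTub84B (knockout) = 0.409 / 2933 = 0.00013945
Fold change = 0.00013945 / 0.0010536 = 0.1324

0.132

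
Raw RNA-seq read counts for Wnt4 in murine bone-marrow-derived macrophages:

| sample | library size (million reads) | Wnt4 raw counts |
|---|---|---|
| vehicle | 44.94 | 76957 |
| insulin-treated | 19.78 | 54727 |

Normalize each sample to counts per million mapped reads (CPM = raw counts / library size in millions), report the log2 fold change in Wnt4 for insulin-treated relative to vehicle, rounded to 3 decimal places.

CPM(vehicle) = 76957 / 44.94 = 1712.4388
CPM(insulin-treated) = 54727 / 19.78 = 2766.7846
Fold change = 2766.7846 / 1712.4388 = 1.61570
log2(1.61570) = 0.6922

0.692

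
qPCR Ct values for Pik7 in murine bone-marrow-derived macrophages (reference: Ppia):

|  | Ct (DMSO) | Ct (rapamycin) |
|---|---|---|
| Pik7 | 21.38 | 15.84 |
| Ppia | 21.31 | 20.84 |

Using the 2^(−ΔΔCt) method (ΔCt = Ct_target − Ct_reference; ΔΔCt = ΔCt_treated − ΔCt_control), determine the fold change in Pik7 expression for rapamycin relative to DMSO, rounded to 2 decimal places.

33.59

ΔCt(DMSO) = 21.380 − 21.310 = 0.070
ΔCt(rapamycin) = 15.840 − 20.840 = -5.000
ΔΔCt = -5.000 − 0.070 = -5.070
Fold change = 2^(−(-5.070)) = 2^5.070 = 33.591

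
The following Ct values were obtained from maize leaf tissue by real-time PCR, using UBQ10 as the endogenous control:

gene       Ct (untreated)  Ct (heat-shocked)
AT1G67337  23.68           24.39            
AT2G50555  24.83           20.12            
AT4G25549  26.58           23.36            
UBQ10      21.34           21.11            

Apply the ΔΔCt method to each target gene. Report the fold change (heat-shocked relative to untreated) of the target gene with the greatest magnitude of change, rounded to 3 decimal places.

22.316

AT1G67337: ΔΔCt = (24.39−21.11) − (23.68−21.34) = 3.28 − 2.34 = 0.94; fold change = 2^-0.94 = 0.521
AT2G50555: ΔΔCt = (20.12−21.11) − (24.83−21.34) = -0.99 − 3.49 = -4.48; fold change = 2^4.48 = 22.316
AT4G25549: ΔΔCt = (23.36−21.11) − (26.58−21.34) = 2.25 − 5.24 = -2.99; fold change = 2^2.99 = 7.945
AT2G50555 has the largest |ΔΔCt| = 4.48.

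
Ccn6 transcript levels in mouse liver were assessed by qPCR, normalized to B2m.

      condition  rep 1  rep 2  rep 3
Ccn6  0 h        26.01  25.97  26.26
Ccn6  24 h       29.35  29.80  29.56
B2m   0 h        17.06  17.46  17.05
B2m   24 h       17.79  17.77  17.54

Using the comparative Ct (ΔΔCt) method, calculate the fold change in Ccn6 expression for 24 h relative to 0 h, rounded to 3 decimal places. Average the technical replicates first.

Mean Ct: Ccn6 0 h 26.080; Ccn6 24 h 29.570; B2m 0 h 17.190; B2m 24 h 17.700
ΔCt(0 h) = 26.080 − 17.190 = 8.890
ΔCt(24 h) = 29.570 − 17.700 = 11.870
ΔΔCt = 11.870 − 8.890 = 2.980
Fold change = 2^(−2.980) = 0.1267

0.127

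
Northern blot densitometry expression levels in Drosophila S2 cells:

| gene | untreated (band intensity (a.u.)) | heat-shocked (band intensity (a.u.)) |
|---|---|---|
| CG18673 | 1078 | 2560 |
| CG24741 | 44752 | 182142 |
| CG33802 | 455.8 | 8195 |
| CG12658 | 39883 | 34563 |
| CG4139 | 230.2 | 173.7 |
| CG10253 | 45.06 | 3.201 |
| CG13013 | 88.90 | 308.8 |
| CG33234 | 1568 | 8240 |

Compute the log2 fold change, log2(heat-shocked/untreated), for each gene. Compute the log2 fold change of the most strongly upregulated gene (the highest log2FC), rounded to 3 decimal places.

log2(2560/1078) = 1.248  (CG18673)
log2(182142/44752) = 2.025  (CG24741)
log2(8195/455.8) = 4.168  (CG33802)
log2(34563/39883) = -0.207  (CG12658)
log2(173.7/230.2) = -0.406  (CG4139)
log2(3.201/45.06) = -3.815  (CG10253)
log2(308.8/88.90) = 1.796  (CG13013)
log2(8240/1568) = 2.394  (CG33234)
CG33802 is most strongly upregulated.

4.168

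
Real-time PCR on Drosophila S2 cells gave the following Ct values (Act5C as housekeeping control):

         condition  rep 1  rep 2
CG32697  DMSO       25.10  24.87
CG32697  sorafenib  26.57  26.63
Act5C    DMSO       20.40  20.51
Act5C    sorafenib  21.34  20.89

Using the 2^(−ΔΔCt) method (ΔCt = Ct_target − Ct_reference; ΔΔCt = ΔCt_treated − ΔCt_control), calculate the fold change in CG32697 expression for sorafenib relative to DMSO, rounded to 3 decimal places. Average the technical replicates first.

Mean Ct: CG32697 DMSO 24.985; CG32697 sorafenib 26.600; Act5C DMSO 20.455; Act5C sorafenib 21.115
ΔCt(DMSO) = 24.985 − 20.455 = 4.530
ΔCt(sorafenib) = 26.600 − 21.115 = 5.485
ΔΔCt = 5.485 − 4.530 = 0.955
Fold change = 2^(−0.955) = 0.5158

0.516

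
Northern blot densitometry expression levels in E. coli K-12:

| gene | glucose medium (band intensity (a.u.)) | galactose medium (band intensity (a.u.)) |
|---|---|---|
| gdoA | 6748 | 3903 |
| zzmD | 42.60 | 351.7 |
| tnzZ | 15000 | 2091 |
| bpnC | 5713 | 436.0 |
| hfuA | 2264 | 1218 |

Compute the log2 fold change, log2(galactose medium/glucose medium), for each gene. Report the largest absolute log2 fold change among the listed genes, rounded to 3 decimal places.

log2(3903/6748) = -0.790  (gdoA)
log2(351.7/42.60) = 3.045  (zzmD)
log2(2091/15000) = -2.843  (tnzZ)
log2(436.0/5713) = -3.712  (bpnC)
log2(1218/2264) = -0.894  (hfuA)
The largest magnitude belongs to bpnC.

3.712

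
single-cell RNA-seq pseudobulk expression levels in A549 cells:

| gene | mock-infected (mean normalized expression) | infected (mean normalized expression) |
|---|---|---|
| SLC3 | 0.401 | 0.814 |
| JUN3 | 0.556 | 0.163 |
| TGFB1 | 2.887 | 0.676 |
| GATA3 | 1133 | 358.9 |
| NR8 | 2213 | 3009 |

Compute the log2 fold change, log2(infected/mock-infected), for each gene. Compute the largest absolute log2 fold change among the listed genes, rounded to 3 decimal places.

log2(0.814/0.401) = 1.021  (SLC3)
log2(0.163/0.556) = -1.770  (JUN3)
log2(0.676/2.887) = -2.094  (TGFB1)
log2(358.9/1133) = -1.658  (GATA3)
log2(3009/2213) = 0.443  (NR8)
The largest magnitude belongs to TGFB1.

2.094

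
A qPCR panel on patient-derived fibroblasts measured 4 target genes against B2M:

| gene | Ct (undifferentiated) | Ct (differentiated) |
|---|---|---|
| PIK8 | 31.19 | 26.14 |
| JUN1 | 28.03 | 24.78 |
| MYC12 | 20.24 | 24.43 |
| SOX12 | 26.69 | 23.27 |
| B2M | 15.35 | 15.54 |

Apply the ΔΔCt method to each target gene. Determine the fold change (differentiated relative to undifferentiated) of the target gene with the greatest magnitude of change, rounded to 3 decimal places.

PIK8: ΔΔCt = (26.14−15.54) − (31.19−15.35) = 10.60 − 15.84 = -5.24; fold change = 2^5.24 = 37.792
JUN1: ΔΔCt = (24.78−15.54) − (28.03−15.35) = 9.24 − 12.68 = -3.44; fold change = 2^3.44 = 10.853
MYC12: ΔΔCt = (24.43−15.54) − (20.24−15.35) = 8.89 − 4.89 = 4.00; fold change = 2^-4.00 = 0.062
SOX12: ΔΔCt = (23.27−15.54) − (26.69−15.35) = 7.73 − 11.34 = -3.61; fold change = 2^3.61 = 12.210
PIK8 has the largest |ΔΔCt| = 5.24.

37.792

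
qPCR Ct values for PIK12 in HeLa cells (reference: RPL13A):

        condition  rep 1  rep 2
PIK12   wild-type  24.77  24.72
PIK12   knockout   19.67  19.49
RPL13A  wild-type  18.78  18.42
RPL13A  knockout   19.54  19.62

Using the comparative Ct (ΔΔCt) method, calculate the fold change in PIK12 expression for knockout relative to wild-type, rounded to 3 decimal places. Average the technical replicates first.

Mean Ct: PIK12 wild-type 24.745; PIK12 knockout 19.580; RPL13A wild-type 18.600; RPL13A knockout 19.580
ΔCt(wild-type) = 24.745 − 18.600 = 6.145
ΔCt(knockout) = 19.580 − 19.580 = 0.000
ΔΔCt = 0.000 − 6.145 = -6.145
Fold change = 2^(−(-6.145)) = 2^6.145 = 70.7668

70.767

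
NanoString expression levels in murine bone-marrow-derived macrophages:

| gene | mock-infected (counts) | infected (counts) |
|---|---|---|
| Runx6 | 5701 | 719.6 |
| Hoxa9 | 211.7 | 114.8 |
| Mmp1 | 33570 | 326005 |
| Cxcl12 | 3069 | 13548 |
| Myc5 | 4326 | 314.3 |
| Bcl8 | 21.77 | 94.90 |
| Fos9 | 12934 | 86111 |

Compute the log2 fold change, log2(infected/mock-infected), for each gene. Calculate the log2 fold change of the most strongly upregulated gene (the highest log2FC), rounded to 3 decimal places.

3.280

log2(719.6/5701) = -2.986  (Runx6)
log2(114.8/211.7) = -0.883  (Hoxa9)
log2(326005/33570) = 3.280  (Mmp1)
log2(13548/3069) = 2.142  (Cxcl12)
log2(314.3/4326) = -3.783  (Myc5)
log2(94.90/21.77) = 2.124  (Bcl8)
log2(86111/12934) = 2.735  (Fos9)
Mmp1 is most strongly upregulated.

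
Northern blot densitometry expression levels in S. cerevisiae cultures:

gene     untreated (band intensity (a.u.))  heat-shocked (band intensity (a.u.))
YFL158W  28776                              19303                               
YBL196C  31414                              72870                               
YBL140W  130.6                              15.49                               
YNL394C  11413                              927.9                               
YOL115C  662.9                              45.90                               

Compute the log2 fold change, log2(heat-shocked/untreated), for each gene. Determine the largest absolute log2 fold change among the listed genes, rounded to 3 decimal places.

3.852

log2(19303/28776) = -0.576  (YFL158W)
log2(72870/31414) = 1.214  (YBL196C)
log2(15.49/130.6) = -3.076  (YBL140W)
log2(927.9/11413) = -3.621  (YNL394C)
log2(45.90/662.9) = -3.852  (YOL115C)
The largest magnitude belongs to YOL115C.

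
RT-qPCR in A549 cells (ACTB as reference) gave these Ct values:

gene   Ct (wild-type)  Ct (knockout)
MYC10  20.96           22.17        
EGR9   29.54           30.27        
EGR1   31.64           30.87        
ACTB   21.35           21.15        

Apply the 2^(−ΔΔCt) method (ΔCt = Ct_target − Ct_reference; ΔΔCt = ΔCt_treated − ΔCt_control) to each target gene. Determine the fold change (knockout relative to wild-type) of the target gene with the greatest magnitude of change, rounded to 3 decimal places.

MYC10: ΔΔCt = (22.17−21.15) − (20.96−21.35) = 1.02 − (-0.39) = 1.41; fold change = 2^-1.41 = 0.376
EGR9: ΔΔCt = (30.27−21.15) − (29.54−21.35) = 9.12 − 8.19 = 0.93; fold change = 2^-0.93 = 0.525
EGR1: ΔΔCt = (30.87−21.15) − (31.64−21.35) = 9.72 − 10.29 = -0.57; fold change = 2^0.57 = 1.485
MYC10 has the largest |ΔΔCt| = 1.41.

0.376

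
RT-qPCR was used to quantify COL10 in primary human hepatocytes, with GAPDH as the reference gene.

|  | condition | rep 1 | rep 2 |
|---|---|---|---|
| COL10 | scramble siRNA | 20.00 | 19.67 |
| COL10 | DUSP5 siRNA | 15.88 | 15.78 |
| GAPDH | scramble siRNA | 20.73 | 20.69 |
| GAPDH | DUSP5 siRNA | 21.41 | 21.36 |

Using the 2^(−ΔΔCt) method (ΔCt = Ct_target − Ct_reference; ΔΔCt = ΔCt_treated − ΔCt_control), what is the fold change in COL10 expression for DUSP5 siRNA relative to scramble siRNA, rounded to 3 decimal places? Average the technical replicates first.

Mean Ct: COL10 scramble siRNA 19.835; COL10 DUSP5 siRNA 15.830; GAPDH scramble siRNA 20.710; GAPDH DUSP5 siRNA 21.385
ΔCt(scramble siRNA) = 19.835 − 20.710 = -0.875
ΔCt(DUSP5 siRNA) = 15.830 − 21.385 = -5.555
ΔΔCt = -5.555 − (-0.875) = -4.680
Fold change = 2^(−(-4.680)) = 2^4.680 = 25.6342

25.634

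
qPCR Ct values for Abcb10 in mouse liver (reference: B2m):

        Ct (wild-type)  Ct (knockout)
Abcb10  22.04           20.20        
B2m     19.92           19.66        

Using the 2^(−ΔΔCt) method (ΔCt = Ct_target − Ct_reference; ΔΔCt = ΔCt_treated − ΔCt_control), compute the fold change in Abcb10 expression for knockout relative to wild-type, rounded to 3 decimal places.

ΔCt(wild-type) = 22.040 − 19.920 = 2.120
ΔCt(knockout) = 20.200 − 19.660 = 0.540
ΔΔCt = 0.540 − 2.120 = -1.580
Fold change = 2^(−(-1.580)) = 2^1.580 = 2.9897

2.990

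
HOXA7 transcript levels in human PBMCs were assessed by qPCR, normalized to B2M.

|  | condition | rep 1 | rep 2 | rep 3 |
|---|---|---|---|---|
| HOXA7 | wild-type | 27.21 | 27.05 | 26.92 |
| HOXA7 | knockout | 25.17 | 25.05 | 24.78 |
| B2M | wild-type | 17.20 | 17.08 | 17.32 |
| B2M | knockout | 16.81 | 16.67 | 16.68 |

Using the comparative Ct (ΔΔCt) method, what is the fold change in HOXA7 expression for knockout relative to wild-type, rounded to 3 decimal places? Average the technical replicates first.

2.990

Mean Ct: HOXA7 wild-type 27.060; HOXA7 knockout 25.000; B2M wild-type 17.200; B2M knockout 16.720
ΔCt(wild-type) = 27.060 − 17.200 = 9.860
ΔCt(knockout) = 25.000 − 16.720 = 8.280
ΔΔCt = 8.280 − 9.860 = -1.580
Fold change = 2^(−(-1.580)) = 2^1.580 = 2.9897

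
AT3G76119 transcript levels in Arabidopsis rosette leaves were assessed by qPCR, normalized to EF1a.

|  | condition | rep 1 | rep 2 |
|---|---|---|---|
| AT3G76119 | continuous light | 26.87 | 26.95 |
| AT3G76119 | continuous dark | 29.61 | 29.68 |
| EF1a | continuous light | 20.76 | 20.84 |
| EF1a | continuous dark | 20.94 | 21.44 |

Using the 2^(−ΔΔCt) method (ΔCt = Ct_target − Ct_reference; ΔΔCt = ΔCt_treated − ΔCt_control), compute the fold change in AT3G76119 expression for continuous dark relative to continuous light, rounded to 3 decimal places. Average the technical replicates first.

Mean Ct: AT3G76119 continuous light 26.910; AT3G76119 continuous dark 29.645; EF1a continuous light 20.800; EF1a continuous dark 21.190
ΔCt(continuous light) = 26.910 − 20.800 = 6.110
ΔCt(continuous dark) = 29.645 − 21.190 = 8.455
ΔΔCt = 8.455 − 6.110 = 2.345
Fold change = 2^(−2.345) = 0.1968

0.197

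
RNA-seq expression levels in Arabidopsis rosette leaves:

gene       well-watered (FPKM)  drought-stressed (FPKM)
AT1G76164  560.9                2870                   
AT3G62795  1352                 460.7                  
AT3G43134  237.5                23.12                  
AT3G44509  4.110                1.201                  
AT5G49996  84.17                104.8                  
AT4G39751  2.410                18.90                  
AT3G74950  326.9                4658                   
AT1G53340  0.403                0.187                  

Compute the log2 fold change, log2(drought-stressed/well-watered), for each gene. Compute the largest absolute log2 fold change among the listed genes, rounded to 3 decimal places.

log2(2870/560.9) = 2.355  (AT1G76164)
log2(460.7/1352) = -1.553  (AT3G62795)
log2(23.12/237.5) = -3.361  (AT3G43134)
log2(1.201/4.110) = -1.775  (AT3G44509)
log2(104.8/84.17) = 0.316  (AT5G49996)
log2(18.90/2.410) = 2.971  (AT4G39751)
log2(4658/326.9) = 3.833  (AT3G74950)
log2(0.187/0.403) = -1.108  (AT1G53340)
The largest magnitude belongs to AT3G74950.

3.833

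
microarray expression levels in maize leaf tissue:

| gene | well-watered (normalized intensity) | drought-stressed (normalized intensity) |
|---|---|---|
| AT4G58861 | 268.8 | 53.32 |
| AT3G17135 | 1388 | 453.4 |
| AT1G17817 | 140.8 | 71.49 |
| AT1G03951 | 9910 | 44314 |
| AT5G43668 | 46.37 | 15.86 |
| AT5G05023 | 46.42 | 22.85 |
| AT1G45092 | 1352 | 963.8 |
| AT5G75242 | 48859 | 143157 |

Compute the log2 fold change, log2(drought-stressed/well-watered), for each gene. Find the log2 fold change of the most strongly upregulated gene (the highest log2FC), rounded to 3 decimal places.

2.161

log2(53.32/268.8) = -2.334  (AT4G58861)
log2(453.4/1388) = -1.614  (AT3G17135)
log2(71.49/140.8) = -0.978  (AT1G17817)
log2(44314/9910) = 2.161  (AT1G03951)
log2(15.86/46.37) = -1.548  (AT5G43668)
log2(22.85/46.42) = -1.023  (AT5G05023)
log2(963.8/1352) = -0.488  (AT1G45092)
log2(143157/48859) = 1.551  (AT5G75242)
AT1G03951 is most strongly upregulated.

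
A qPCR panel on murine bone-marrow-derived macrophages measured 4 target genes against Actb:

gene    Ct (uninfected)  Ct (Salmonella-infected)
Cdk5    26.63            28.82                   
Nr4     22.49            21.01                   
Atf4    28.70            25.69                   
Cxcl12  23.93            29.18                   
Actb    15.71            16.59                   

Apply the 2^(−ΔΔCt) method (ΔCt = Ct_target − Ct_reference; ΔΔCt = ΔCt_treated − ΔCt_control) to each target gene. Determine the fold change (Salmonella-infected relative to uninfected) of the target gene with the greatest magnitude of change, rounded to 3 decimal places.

0.048

Cdk5: ΔΔCt = (28.82−16.59) − (26.63−15.71) = 12.23 − 10.92 = 1.31; fold change = 2^-1.31 = 0.403
Nr4: ΔΔCt = (21.01−16.59) − (22.49−15.71) = 4.42 − 6.78 = -2.36; fold change = 2^2.36 = 5.134
Atf4: ΔΔCt = (25.69−16.59) − (28.70−15.71) = 9.10 − 12.99 = -3.89; fold change = 2^3.89 = 14.825
Cxcl12: ΔΔCt = (29.18−16.59) − (23.93−15.71) = 12.59 − 8.22 = 4.37; fold change = 2^-4.37 = 0.048
Cxcl12 has the largest |ΔΔCt| = 4.37.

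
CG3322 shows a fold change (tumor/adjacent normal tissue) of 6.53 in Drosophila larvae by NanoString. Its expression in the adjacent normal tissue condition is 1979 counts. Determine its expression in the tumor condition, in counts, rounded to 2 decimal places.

tumor expression = 1979 × 6.53 = 12922.87

12922.87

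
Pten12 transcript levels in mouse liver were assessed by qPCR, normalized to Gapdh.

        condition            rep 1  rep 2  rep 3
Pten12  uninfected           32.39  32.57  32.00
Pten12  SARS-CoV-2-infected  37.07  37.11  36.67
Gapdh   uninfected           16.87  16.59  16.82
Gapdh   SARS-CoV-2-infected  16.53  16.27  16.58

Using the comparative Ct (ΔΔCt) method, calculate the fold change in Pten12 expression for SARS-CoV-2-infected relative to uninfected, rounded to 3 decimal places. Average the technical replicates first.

0.033

Mean Ct: Pten12 uninfected 32.320; Pten12 SARS-CoV-2-infected 36.950; Gapdh uninfected 16.760; Gapdh SARS-CoV-2-infected 16.460
ΔCt(uninfected) = 32.320 − 16.760 = 15.560
ΔCt(SARS-CoV-2-infected) = 36.950 − 16.460 = 20.490
ΔΔCt = 20.490 − 15.560 = 4.930
Fold change = 2^(−4.930) = 0.0328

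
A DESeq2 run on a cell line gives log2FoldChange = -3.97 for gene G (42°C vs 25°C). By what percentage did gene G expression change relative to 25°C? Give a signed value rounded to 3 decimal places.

Fold change = 2^(-3.97) = 0.0638
Percent change = (FC − 1) × 100% = (0.0638 − 1) × 100 = -93.619%

-93.619%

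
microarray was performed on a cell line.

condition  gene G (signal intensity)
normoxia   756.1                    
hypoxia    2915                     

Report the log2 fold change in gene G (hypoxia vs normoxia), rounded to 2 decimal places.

1.95

Fold change = 2915 / 756.1 = 3.8553
log2(3.8553) = 1.947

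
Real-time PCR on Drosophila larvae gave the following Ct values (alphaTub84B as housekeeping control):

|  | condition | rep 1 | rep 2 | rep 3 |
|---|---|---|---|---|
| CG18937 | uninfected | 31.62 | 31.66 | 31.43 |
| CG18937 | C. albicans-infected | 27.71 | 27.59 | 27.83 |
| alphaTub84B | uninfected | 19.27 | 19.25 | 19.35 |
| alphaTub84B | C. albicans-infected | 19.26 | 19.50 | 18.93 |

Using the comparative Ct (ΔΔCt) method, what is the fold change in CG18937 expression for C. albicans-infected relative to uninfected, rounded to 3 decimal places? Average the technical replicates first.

Mean Ct: CG18937 uninfected 31.570; CG18937 C. albicans-infected 27.710; alphaTub84B uninfected 19.290; alphaTub84B C. albicans-infected 19.230
ΔCt(uninfected) = 31.570 − 19.290 = 12.280
ΔCt(C. albicans-infected) = 27.710 − 19.230 = 8.480
ΔΔCt = 8.480 − 12.280 = -3.800
Fold change = 2^(−(-3.800)) = 2^3.800 = 13.9288

13.929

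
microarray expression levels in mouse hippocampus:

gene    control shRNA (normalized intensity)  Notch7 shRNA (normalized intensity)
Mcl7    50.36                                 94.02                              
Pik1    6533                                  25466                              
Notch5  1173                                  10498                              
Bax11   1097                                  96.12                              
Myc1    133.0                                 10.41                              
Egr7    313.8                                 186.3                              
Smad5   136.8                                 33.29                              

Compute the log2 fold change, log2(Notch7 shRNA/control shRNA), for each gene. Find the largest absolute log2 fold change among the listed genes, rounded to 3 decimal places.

3.675

log2(94.02/50.36) = 0.901  (Mcl7)
log2(25466/6533) = 1.963  (Pik1)
log2(10498/1173) = 3.162  (Notch5)
log2(96.12/1097) = -3.513  (Bax11)
log2(10.41/133.0) = -3.675  (Myc1)
log2(186.3/313.8) = -0.752  (Egr7)
log2(33.29/136.8) = -2.039  (Smad5)
The largest magnitude belongs to Myc1.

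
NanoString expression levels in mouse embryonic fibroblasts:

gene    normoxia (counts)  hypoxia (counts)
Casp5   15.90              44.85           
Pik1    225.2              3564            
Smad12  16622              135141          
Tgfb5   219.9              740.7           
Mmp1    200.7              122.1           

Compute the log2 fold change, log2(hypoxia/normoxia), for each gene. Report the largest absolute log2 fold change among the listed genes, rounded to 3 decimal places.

3.984

log2(44.85/15.90) = 1.496  (Casp5)
log2(3564/225.2) = 3.984  (Pik1)
log2(135141/16622) = 3.023  (Smad12)
log2(740.7/219.9) = 1.752  (Tgfb5)
log2(122.1/200.7) = -0.717  (Mmp1)
The largest magnitude belongs to Pik1.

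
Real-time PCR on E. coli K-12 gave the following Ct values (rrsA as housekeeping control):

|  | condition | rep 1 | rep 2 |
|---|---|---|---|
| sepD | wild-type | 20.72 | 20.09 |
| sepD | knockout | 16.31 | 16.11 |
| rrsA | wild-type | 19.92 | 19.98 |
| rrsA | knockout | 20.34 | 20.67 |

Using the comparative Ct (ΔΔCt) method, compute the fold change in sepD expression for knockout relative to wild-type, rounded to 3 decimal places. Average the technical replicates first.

26.909

Mean Ct: sepD wild-type 20.405; sepD knockout 16.210; rrsA wild-type 19.950; rrsA knockout 20.505
ΔCt(wild-type) = 20.405 − 19.950 = 0.455
ΔCt(knockout) = 16.210 − 20.505 = -4.295
ΔΔCt = -4.295 − 0.455 = -4.750
Fold change = 2^(−(-4.750)) = 2^4.750 = 26.9087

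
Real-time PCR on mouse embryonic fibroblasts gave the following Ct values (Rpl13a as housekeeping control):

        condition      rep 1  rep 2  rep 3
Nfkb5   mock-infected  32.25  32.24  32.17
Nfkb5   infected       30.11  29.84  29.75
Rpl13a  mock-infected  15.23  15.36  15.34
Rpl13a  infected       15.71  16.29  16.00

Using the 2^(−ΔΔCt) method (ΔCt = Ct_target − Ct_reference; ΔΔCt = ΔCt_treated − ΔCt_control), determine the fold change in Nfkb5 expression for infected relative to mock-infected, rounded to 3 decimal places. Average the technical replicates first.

Mean Ct: Nfkb5 mock-infected 32.220; Nfkb5 infected 29.900; Rpl13a mock-infected 15.310; Rpl13a infected 16.000
ΔCt(mock-infected) = 32.220 − 15.310 = 16.910
ΔCt(infected) = 29.900 − 16.000 = 13.900
ΔΔCt = 13.900 − 16.910 = -3.010
Fold change = 2^(−(-3.010)) = 2^3.010 = 8.0556

8.056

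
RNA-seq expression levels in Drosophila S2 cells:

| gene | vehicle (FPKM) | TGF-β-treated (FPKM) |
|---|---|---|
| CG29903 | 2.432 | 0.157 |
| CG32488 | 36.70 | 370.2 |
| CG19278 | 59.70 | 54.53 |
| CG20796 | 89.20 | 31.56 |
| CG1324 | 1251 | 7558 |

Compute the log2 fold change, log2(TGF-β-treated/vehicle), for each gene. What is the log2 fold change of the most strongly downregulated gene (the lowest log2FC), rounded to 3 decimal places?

-3.953

log2(0.157/2.432) = -3.953  (CG29903)
log2(370.2/36.70) = 3.334  (CG32488)
log2(54.53/59.70) = -0.131  (CG19278)
log2(31.56/89.20) = -1.499  (CG20796)
log2(7558/1251) = 2.595  (CG1324)
CG29903 is most strongly downregulated.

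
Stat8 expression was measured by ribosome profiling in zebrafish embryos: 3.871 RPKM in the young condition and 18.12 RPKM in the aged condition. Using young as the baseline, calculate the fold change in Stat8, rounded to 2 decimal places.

Fold change = 18.12 / 3.871 = 4.681
Stat8 is upregulated.

4.68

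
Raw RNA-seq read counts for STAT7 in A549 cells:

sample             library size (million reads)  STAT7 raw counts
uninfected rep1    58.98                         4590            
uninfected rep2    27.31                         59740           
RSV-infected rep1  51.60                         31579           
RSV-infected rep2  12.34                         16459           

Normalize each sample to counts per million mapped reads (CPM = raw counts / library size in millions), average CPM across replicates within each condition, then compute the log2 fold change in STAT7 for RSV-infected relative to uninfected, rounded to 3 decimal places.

-0.219

CPM(uninfected rep1) = 4590 / 58.98 = 77.8230
CPM(uninfected rep2) = 59740 / 27.31 = 2187.4771
CPM(RSV-infected rep1) = 31579 / 51.60 = 611.9961
CPM(RSV-infected rep2) = 16459 / 12.34 = 1333.7925
mean CPM(uninfected) = 1132.6501; mean CPM(RSV-infected) = 972.8943
Fold change = 972.8943 / 1132.6501 = 0.85895
log2(0.85895) = -0.2193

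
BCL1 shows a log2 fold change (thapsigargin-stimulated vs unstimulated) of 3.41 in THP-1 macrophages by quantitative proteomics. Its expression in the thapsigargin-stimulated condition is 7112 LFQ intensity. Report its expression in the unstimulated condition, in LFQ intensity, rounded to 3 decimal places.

Fold change = 2^(3.41) = 10.6295
unstimulated expression = 7112 / 10.6295 = 669.082

669.082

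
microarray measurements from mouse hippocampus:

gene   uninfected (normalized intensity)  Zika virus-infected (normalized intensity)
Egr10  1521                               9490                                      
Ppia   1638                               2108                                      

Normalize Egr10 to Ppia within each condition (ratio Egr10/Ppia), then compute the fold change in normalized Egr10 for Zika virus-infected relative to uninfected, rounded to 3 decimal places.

4.848

Egr10/Ppia (uninfected) = 1521 / 1638 = 0.92857
Egr10/Ppia (Zika virus-infected) = 9490 / 2108 = 4.5019
Fold change = 4.5019 / 0.92857 = 4.8482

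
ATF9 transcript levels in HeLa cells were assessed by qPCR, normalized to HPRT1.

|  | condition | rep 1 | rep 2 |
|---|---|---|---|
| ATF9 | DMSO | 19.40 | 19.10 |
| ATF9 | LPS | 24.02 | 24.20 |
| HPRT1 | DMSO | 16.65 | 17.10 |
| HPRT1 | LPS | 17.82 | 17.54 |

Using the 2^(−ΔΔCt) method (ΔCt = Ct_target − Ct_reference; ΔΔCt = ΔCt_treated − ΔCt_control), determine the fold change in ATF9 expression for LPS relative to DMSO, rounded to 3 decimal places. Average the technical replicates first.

Mean Ct: ATF9 DMSO 19.250; ATF9 LPS 24.110; HPRT1 DMSO 16.875; HPRT1 LPS 17.680
ΔCt(DMSO) = 19.250 − 16.875 = 2.375
ΔCt(LPS) = 24.110 − 17.680 = 6.430
ΔΔCt = 6.430 − 2.375 = 4.055
Fold change = 2^(−4.055) = 0.0602

0.060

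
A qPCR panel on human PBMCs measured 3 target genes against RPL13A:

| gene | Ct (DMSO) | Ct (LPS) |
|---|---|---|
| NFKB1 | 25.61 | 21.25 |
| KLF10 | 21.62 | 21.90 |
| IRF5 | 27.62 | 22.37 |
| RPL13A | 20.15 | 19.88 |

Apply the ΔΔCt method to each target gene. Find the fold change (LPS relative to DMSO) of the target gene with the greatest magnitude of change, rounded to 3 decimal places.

31.559

NFKB1: ΔΔCt = (21.25−19.88) − (25.61−20.15) = 1.37 − 5.46 = -4.09; fold change = 2^4.09 = 17.030
KLF10: ΔΔCt = (21.90−19.88) − (21.62−20.15) = 2.02 − 1.47 = 0.55; fold change = 2^-0.55 = 0.683
IRF5: ΔΔCt = (22.37−19.88) − (27.62−20.15) = 2.49 − 7.47 = -4.98; fold change = 2^4.98 = 31.559
IRF5 has the largest |ΔΔCt| = 4.98.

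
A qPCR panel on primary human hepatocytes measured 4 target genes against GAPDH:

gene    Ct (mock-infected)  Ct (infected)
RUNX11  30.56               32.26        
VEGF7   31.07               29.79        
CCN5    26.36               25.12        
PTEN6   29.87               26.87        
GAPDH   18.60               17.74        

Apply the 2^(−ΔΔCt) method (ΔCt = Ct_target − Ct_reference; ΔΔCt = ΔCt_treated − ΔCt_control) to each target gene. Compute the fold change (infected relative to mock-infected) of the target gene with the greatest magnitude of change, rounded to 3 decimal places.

RUNX11: ΔΔCt = (32.26−17.74) − (30.56−18.60) = 14.52 − 11.96 = 2.56; fold change = 2^-2.56 = 0.170
VEGF7: ΔΔCt = (29.79−17.74) − (31.07−18.60) = 12.05 − 12.47 = -0.42; fold change = 2^0.42 = 1.338
CCN5: ΔΔCt = (25.12−17.74) − (26.36−18.60) = 7.38 − 7.76 = -0.38; fold change = 2^0.38 = 1.301
PTEN6: ΔΔCt = (26.87−17.74) − (29.87−18.60) = 9.13 − 11.27 = -2.14; fold change = 2^2.14 = 4.408
RUNX11 has the largest |ΔΔCt| = 2.56.

0.170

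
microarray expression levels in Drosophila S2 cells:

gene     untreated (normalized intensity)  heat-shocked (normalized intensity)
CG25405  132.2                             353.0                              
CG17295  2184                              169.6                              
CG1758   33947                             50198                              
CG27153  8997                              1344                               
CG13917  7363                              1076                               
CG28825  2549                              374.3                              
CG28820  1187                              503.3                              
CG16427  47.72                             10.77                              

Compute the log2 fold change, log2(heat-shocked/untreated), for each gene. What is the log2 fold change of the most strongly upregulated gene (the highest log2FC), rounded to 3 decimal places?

log2(353.0/132.2) = 1.417  (CG25405)
log2(169.6/2184) = -3.687  (CG17295)
log2(50198/33947) = 0.564  (CG1758)
log2(1344/8997) = -2.743  (CG27153)
log2(1076/7363) = -2.775  (CG13917)
log2(374.3/2549) = -2.768  (CG28825)
log2(503.3/1187) = -1.238  (CG28820)
log2(10.77/47.72) = -2.148  (CG16427)
CG25405 is most strongly upregulated.

1.417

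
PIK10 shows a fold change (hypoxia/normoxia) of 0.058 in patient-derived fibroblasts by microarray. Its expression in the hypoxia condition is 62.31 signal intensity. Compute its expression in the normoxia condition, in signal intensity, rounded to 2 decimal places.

1074.31

normoxia expression = 62.31 / 0.058 = 1074.31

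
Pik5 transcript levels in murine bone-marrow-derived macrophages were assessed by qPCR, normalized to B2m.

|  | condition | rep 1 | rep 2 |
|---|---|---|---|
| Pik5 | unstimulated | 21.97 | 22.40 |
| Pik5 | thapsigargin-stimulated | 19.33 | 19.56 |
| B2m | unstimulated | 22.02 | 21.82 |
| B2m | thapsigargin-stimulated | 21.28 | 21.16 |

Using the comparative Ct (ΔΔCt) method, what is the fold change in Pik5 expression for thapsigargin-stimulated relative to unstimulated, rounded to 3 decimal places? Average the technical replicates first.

Mean Ct: Pik5 unstimulated 22.185; Pik5 thapsigargin-stimulated 19.445; B2m unstimulated 21.920; B2m thapsigargin-stimulated 21.220
ΔCt(unstimulated) = 22.185 − 21.920 = 0.265
ΔCt(thapsigargin-stimulated) = 19.445 − 21.220 = -1.775
ΔΔCt = -1.775 − 0.265 = -2.040
Fold change = 2^(−(-2.040)) = 2^2.040 = 4.1125

4.112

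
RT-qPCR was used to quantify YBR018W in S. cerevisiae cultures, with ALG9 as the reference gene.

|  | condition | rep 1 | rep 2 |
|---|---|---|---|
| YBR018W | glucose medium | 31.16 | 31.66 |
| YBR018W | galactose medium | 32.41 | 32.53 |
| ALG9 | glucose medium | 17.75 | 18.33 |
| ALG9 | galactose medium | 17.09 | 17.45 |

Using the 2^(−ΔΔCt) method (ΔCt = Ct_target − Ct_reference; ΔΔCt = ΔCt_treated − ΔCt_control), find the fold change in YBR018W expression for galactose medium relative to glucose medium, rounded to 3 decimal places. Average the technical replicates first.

0.281

Mean Ct: YBR018W glucose medium 31.410; YBR018W galactose medium 32.470; ALG9 glucose medium 18.040; ALG9 galactose medium 17.270
ΔCt(glucose medium) = 31.410 − 18.040 = 13.370
ΔCt(galactose medium) = 32.470 − 17.270 = 15.200
ΔΔCt = 15.200 − 13.370 = 1.830
Fold change = 2^(−1.830) = 0.2813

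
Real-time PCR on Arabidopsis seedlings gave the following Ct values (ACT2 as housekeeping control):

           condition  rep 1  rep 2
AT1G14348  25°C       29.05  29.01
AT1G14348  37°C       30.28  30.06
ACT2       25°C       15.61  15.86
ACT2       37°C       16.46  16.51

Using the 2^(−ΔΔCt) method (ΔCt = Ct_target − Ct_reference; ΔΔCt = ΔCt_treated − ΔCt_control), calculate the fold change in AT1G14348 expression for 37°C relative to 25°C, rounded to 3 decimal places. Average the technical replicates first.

Mean Ct: AT1G14348 25°C 29.030; AT1G14348 37°C 30.170; ACT2 25°C 15.735; ACT2 37°C 16.485
ΔCt(25°C) = 29.030 − 15.735 = 13.295
ΔCt(37°C) = 30.170 − 16.485 = 13.685
ΔΔCt = 13.685 − 13.295 = 0.390
Fold change = 2^(−0.390) = 0.7631

0.763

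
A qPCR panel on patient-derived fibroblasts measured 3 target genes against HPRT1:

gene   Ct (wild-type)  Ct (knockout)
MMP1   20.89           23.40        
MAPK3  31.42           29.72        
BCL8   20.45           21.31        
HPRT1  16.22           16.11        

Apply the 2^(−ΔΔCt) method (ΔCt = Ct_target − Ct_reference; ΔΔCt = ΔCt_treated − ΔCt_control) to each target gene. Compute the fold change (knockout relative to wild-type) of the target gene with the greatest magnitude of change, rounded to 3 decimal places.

MMP1: ΔΔCt = (23.40−16.11) − (20.89−16.22) = 7.29 − 4.67 = 2.62; fold change = 2^-2.62 = 0.163
MAPK3: ΔΔCt = (29.72−16.11) − (31.42−16.22) = 13.61 − 15.20 = -1.59; fold change = 2^1.59 = 3.010
BCL8: ΔΔCt = (21.31−16.11) − (20.45−16.22) = 5.20 − 4.23 = 0.97; fold change = 2^-0.97 = 0.511
MMP1 has the largest |ΔΔCt| = 2.62.

0.163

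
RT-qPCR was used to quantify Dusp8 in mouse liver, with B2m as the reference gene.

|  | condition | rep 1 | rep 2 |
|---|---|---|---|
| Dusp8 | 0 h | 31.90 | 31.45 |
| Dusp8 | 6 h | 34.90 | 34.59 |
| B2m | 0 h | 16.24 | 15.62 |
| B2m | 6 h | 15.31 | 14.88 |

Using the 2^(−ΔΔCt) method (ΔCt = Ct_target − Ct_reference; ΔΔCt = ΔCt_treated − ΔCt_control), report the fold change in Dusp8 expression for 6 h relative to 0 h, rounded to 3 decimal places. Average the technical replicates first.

Mean Ct: Dusp8 0 h 31.675; Dusp8 6 h 34.745; B2m 0 h 15.930; B2m 6 h 15.095
ΔCt(0 h) = 31.675 − 15.930 = 15.745
ΔCt(6 h) = 34.745 − 15.095 = 19.650
ΔΔCt = 19.650 − 15.745 = 3.905
Fold change = 2^(−3.905) = 0.0668

0.067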